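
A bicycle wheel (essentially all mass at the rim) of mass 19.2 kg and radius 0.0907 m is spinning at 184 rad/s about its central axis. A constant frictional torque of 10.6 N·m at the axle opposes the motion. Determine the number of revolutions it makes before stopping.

≈ 40.1 revolutions

I = MR² = (19.2)(0.0907)² = 0.1579 kg·m².
The net torque has magnitude 10.6 N·m, opposing ω.
|α| = τ/I = 10.60/0.1579 = 67.11 rad/s² (deceleration).
ω² = ω₀² − 2|α|θ with ω = 0 ⇒ θ = ω₀²/(2|α|) = 252.2 rad = 40.15 rev.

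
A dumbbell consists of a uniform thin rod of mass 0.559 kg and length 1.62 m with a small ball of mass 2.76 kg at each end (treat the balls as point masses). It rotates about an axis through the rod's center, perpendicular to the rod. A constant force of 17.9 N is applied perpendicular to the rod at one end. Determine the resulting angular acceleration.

I_rod = (1/12)ML² = (1/12)(0.559)(1.62)² = 0.1223 kg·m².
I_balls = 2·m·(L/2)² = 2(2.76)(0.8100)² = 3.622 kg·m².
Total I = 3.744 kg·m².
τ = F·(L/2) = (17.9)(0.810) = 14.50 N·m.
α = τ/I = 14.50/3.744 = 3.873 rad/s².

α ≈ 3.87 rad/s²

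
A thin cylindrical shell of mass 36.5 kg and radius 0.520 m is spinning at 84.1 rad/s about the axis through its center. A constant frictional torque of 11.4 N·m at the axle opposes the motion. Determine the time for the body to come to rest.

t ≈ 72.8 s

I = MR² = (36.5)(0.520)² = 9.870 kg·m².
The net torque has magnitude 11.4 N·m, opposing ω.
|α| = τ/I = 11.40/9.870 = 1.155 rad/s² (deceleration).
0 = ω₀ − |α|t ⇒ t = ω₀/|α| = 84.1/1.155 = 72.81 s.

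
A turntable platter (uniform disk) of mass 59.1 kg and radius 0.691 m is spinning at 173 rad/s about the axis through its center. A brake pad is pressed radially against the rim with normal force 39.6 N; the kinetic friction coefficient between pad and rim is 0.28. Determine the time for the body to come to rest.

I = ½MR² = (1/2)(59.1)(0.691)² = 14.11 kg·m².
Friction force f = μN = (0.28)(39.6) = 11.09 N at the rim; torque magnitude τ = fR = 7.662 N·m, opposing ω.
|α| = τ/I = 7.662/14.11 = 0.5430 rad/s² (deceleration).
0 = ω₀ − |α|t ⇒ t = ω₀/|α| = 173/0.5430 = 318.6 s.

t ≈ 319 s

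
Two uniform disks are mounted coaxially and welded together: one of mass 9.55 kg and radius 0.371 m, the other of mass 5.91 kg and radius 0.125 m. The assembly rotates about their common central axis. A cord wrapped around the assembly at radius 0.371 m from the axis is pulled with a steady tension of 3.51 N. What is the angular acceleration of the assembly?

α ≈ 1.85 rad/s²

I = ½M₁R₁² + ½M₂R₂² = ½(9.55)(0.371)² + ½(5.91)(0.125)² = 0.7034 kg·m².
τ = F r = (3.51)(0.371) = 1.302 N·m.
α = τ/I = 1.302/0.7034 = 1.851 rad/s².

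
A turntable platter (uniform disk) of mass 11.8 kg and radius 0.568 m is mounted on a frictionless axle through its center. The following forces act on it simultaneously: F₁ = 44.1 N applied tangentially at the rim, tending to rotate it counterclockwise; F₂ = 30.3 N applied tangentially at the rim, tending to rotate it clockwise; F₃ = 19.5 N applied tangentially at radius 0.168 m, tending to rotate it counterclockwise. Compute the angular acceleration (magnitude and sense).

α ≈ 5.84 rad/s², counterclockwise

I = ½MR² = (1/2)(11.8)(0.568)² = 1.903 kg·m².
Taking counterclockwise as positive: τ₁ = +(44.1)(0.568) = +25.05 N·m; τ₂ = −(30.3)(0.568) = −17.21 N·m; τ₃ = +(19.5)(0.168) = +3.276 N·m.
Net torque τ = 11.11 N·m.
α = τ/I = 11.11/1.903 = 5.839 rad/s².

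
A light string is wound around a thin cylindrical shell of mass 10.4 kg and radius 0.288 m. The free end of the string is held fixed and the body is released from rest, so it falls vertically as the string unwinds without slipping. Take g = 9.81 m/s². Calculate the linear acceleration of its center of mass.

Translation: Mg − T = Ma. Rotation about the center: TR = Iα with I = MR².
With a = αR: T = (I/R²)a = M a, so Mg = (1 + 1.000)Ma.
a = g/(1 + 1.000) = 9.81/2.000 = 4.905 m/s².

a ≈ 4.91 m/s²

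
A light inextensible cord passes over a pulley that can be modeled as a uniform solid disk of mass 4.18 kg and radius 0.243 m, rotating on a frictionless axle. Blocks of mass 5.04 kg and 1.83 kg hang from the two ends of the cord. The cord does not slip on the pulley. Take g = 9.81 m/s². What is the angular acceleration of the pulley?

I = ½MR² = (1/2)(4.18)(0.243)² = 0.1234 kg·m².
Heavier block: m₁g − T₁ = m₁a. Lighter block: T₂ − m₂g = m₂a.
Pulley: (T₁ − T₂)R = Iα = I(a/R), so T₁ − T₂ = (I/R²)a = (1/2)M_p a = 2.090·a.
Adding the three: (m₁ − m₂)g = (m₁ + m₂ + 2.090)a, so a = (5.04 − 1.83)(9.81)/(5.04 + 1.83 + 2.090) = 3.515 m/s².
α = a/R = 3.515/0.243 = 14.46 rad/s².

α ≈ 14.5 rad/s²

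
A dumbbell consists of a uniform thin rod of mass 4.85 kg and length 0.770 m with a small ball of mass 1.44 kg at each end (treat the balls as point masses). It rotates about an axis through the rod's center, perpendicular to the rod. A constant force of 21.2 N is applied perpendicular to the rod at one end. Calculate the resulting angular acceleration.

α ≈ 12.2 rad/s²

I_rod = (1/12)ML² = (1/12)(4.85)(0.770)² = 0.2396 kg·m².
I_balls = 2·m·(L/2)² = 2(1.44)(0.3850)² = 0.4269 kg·m².
Total I = 0.6665 kg·m².
τ = F·(L/2) = (21.2)(0.385) = 8.162 N·m.
α = τ/I = 8.162/0.6665 = 12.25 rad/s².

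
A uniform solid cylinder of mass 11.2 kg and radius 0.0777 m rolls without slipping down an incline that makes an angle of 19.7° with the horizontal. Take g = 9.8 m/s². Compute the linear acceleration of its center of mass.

Translation along the incline: Mg sinθ − f = Ma.
Rotation about the center: fR = Iα with I = ½MR². No-slip gives a = αR, so f = (I/R²)a = (1/2)M a.
Substituting: Mg sinθ = (1 + 0.5000)Ma, so a = g sinθ/(1 + 0.5000) = (9.8) sin 19.7° / 1.500 = 2.202 m/s².

a ≈ 2.20 m/s²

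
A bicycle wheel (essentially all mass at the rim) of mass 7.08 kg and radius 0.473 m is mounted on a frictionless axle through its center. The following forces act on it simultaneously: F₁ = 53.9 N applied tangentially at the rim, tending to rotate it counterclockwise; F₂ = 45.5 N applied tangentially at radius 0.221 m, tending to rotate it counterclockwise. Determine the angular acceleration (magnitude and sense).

I = MR² = (7.08)(0.473)² = 1.584 kg·m².
Taking counterclockwise as positive: τ₁ = +(53.9)(0.473) = +25.49 N·m; τ₂ = +(45.5)(0.221) = +10.06 N·m.
Net torque τ = 35.55 N·m.
α = τ/I = 35.55/1.584 = 22.44 rad/s².

α ≈ 22.4 rad/s², counterclockwise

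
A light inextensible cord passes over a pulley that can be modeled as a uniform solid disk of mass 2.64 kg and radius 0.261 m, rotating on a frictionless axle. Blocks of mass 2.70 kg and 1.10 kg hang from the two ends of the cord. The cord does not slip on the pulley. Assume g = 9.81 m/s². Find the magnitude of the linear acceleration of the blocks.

a ≈ 3.07 m/s²

I = ½MR² = (1/2)(2.64)(0.261)² = 0.08992 kg·m².
Heavier block: m₁g − T₁ = m₁a. Lighter block: T₂ − m₂g = m₂a.
Pulley: (T₁ − T₂)R = Iα = I(a/R), so T₁ − T₂ = (I/R²)a = (1/2)M_p a = 1.320·a.
Adding the three: (m₁ − m₂)g = (m₁ + m₂ + 1.320)a, so a = (2.70 − 1.10)(9.81)/(2.70 + 1.10 + 1.320) = 3.066 m/s².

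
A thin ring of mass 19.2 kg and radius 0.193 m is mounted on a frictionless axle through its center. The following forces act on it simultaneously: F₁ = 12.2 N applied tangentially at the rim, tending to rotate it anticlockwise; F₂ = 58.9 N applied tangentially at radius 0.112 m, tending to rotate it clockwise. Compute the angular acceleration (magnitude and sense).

I = MR² = (19.2)(0.193)² = 0.7152 kg·m².
Taking anticlockwise as positive: τ₁ = +(12.2)(0.193) = +2.355 N·m; τ₂ = −(58.9)(0.112) = −6.597 N·m.
Net torque τ = -4.242 N·m.
α = τ/I = -4.242/0.7152 = -5.932 rad/s².

α ≈ 5.93 rad/s², clockwise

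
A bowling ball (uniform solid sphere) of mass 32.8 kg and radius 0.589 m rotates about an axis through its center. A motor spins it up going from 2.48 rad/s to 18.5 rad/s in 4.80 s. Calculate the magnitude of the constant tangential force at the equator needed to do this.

I = (2/5)MR² = (2/5)(32.8)(0.589)² = 4.552 kg·m².
α = Δω/Δt = (18.5 − 2.48)/4.80 = 3.337 rad/s².
The required torque is τ = Iα = (4.552)(3.337) = 15.19 N·m.
A tangential force at the equator gives τ = FR, so F = τ/R = 15.19/0.589 = 25.79 N.

F ≈ 25.8 N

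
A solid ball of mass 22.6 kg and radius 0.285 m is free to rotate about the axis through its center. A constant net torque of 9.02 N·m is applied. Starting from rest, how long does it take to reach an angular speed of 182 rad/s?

t ≈ 14.8 s

I = (2/5)MR² = (2/5)(22.6)(0.285)² = 0.7343 kg·m².
α = τ/I = 9.02/0.7343 = 12.28 rad/s².
ω = αt ⇒ t = ω/α = 182/12.28 = 14.82 s.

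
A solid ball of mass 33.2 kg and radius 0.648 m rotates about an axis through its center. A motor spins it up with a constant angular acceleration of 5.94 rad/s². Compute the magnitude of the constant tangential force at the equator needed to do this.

I = (2/5)MR² = (2/5)(33.2)(0.648)² = 5.576 kg·m².
The required torque is τ = Iα = (5.576)(5.940) = 33.12 N·m.
A tangential force at the equator gives τ = FR, so F = τ/R = 33.12/0.648 = 51.12 N.

F ≈ 51.1 N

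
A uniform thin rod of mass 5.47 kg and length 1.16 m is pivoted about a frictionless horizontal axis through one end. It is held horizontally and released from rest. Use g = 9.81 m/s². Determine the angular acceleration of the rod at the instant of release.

About the pivot, I = (1/3)ML² = (1/3)(5.47)(1.16)² = 2.453 kg·m².
The weight acts at the center, a distance L/2 = 0.5800 m from the pivot; τ = Mg(L/2) = 31.12 N·m.
α = τ/I = 31.12/2.453 = 12.69 rad/s².
(Equivalently α = (3g/(2L)) = 12.69 rad/s².)

α ≈ 12.7 rad/s²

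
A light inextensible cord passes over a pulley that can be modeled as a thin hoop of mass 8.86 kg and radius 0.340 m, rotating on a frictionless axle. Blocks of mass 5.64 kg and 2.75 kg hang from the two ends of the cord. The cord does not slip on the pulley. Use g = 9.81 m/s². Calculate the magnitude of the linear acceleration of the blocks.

a ≈ 1.64 m/s²

I = MR² = (8.86)(0.340)² = 1.024 kg·m².
Heavier block: m₁g − T₁ = m₁a. Lighter block: T₂ − m₂g = m₂a.
Pulley: (T₁ − T₂)R = Iα = I(a/R), so T₁ − T₂ = (I/R²)a = 1·M_p a = 8.860·a.
Adding the three: (m₁ − m₂)g = (m₁ + m₂ + 8.860)a, so a = (5.64 − 2.75)(9.81)/(5.64 + 2.75 + 8.860) = 1.644 m/s².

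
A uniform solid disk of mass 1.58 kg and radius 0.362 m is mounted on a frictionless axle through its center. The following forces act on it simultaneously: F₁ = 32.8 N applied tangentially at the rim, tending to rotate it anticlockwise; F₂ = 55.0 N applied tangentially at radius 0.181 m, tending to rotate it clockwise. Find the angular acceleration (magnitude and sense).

α ≈ 18.5 rad/s², anticlockwise

I = ½MR² = (1/2)(1.58)(0.362)² = 0.1035 kg·m².
Taking anticlockwise as positive: τ₁ = +(32.8)(0.362) = +11.87 N·m; τ₂ = −(55.0)(0.181) = −9.955 N·m.
Net torque τ = 1.919 N·m.
α = τ/I = 1.919/0.1035 = 18.53 rad/s².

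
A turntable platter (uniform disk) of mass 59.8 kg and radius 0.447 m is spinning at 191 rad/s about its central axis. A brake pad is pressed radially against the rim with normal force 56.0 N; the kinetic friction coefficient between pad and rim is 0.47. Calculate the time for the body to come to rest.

t ≈ 97.0 s

I = ½MR² = (1/2)(59.8)(0.447)² = 5.974 kg·m².
Friction force f = μN = (0.47)(56.0) = 26.32 N at the rim; torque magnitude τ = fR = 11.77 N·m, opposing ω.
|α| = τ/I = 11.77/5.974 = 1.969 rad/s² (deceleration).
0 = ω₀ − |α|t ⇒ t = ω₀/|α| = 191/1.969 = 96.99 s.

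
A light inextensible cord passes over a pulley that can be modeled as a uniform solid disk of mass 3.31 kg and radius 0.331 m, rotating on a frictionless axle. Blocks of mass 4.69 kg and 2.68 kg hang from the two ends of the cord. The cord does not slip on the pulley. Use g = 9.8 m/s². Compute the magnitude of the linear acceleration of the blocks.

I = ½MR² = (1/2)(3.31)(0.331)² = 0.1813 kg·m².
Heavier block: m₁g − T₁ = m₁a. Lighter block: T₂ − m₂g = m₂a.
Pulley: (T₁ − T₂)R = Iα = I(a/R), so T₁ − T₂ = (I/R²)a = (1/2)M_p a = 1.655·a.
Adding the three: (m₁ − m₂)g = (m₁ + m₂ + 1.655)a, so a = (4.69 − 2.68)(9.8)/(4.69 + 2.68 + 1.655) = 2.183 m/s².

a ≈ 2.18 m/s²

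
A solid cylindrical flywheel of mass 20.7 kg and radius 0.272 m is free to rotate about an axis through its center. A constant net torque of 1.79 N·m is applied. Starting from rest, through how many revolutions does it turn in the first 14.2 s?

I = ½MR² = (1/2)(20.7)(0.272)² = 0.7657 kg·m².
α = τ/I = 1.79/0.7657 = 2.338 rad/s².
θ = ½αt² = ½(2.338)(14.2)² = 235.7 rad.
Revolutions = θ/(2π) = 37.51.

≈ 37.5 revolutions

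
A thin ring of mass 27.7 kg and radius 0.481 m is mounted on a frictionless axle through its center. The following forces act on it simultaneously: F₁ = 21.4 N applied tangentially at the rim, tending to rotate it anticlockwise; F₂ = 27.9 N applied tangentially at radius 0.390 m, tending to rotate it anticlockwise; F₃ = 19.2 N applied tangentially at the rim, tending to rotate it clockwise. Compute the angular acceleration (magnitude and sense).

α ≈ 1.86 rad/s², anticlockwise

I = MR² = (27.7)(0.481)² = 6.409 kg·m².
Taking anticlockwise as positive: τ₁ = +(21.4)(0.481) = +10.29 N·m; τ₂ = +(27.9)(0.390) = +10.88 N·m; τ₃ = −(19.2)(0.481) = −9.235 N·m.
Net torque τ = 11.94 N·m.
α = τ/I = 11.94/6.409 = 1.863 rad/s².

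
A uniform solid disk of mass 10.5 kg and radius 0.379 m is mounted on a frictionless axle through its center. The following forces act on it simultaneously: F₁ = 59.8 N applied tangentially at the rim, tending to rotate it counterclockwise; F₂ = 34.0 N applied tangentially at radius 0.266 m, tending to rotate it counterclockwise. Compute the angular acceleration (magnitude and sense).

I = ½MR² = (1/2)(10.5)(0.379)² = 0.7541 kg·m².
Taking counterclockwise as positive: τ₁ = +(59.8)(0.379) = +22.66 N·m; τ₂ = +(34.0)(0.266) = +9.044 N·m.
Net torque τ = 31.71 N·m.
α = τ/I = 31.71/0.7541 = 42.05 rad/s².

α ≈ 42.0 rad/s², counterclockwise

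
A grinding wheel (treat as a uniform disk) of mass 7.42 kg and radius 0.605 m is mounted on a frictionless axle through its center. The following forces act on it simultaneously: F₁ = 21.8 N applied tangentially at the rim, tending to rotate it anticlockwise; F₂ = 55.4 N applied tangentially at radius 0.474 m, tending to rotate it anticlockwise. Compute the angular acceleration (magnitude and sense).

I = ½MR² = (1/2)(7.42)(0.605)² = 1.358 kg·m².
Taking anticlockwise as positive: τ₁ = +(21.8)(0.605) = +13.19 N·m; τ₂ = +(55.4)(0.474) = +26.26 N·m.
Net torque τ = 39.45 N·m.
α = τ/I = 39.45/1.358 = 29.05 rad/s².

α ≈ 29.1 rad/s², anticlockwise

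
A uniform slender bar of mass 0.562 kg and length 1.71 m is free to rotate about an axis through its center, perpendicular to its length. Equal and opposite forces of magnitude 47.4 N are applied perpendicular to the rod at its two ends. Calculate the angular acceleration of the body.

α ≈ 592 rad/s²

I = (1/12)ML² = (1/12)(0.562)(1.71)² = 0.1369 kg·m².
The couple gives τ = F·(L/2) + F·(L/2) = F L = (47.4)(1.71) = 81.05 N·m.
From τ = Iα: α = 81.05/0.1369 = 591.9 rad/s².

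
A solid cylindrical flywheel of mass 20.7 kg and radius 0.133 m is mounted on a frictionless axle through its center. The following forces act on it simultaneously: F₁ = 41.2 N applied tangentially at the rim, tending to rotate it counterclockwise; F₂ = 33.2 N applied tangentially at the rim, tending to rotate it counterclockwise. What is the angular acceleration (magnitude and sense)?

α ≈ 54.0 rad/s², counterclockwise

I = ½MR² = (1/2)(20.7)(0.133)² = 0.1831 kg·m².
Taking counterclockwise as positive: τ₁ = +(41.2)(0.133) = +5.480 N·m; τ₂ = +(33.2)(0.133) = +4.416 N·m.
Net torque τ = 9.895 N·m.
α = τ/I = 9.895/0.1831 = 54.05 rad/s².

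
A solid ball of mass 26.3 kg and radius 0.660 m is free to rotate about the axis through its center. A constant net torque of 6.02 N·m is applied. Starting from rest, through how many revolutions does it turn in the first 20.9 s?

≈ 45.7 revolutions

I = (2/5)MR² = (2/5)(26.3)(0.660)² = 4.583 kg·m².
α = τ/I = 6.02/4.583 = 1.314 rad/s².
θ = ½αt² = ½(1.314)(20.9)² = 286.9 rad.
Revolutions = θ/(2π) = 45.66.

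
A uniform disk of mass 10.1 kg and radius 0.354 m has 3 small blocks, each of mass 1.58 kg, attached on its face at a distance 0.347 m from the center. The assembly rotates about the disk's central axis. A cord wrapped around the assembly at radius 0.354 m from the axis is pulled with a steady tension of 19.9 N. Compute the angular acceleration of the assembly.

I_disk = ½MR² = ½(10.1)(0.354)² = 0.6328 kg·m².
I_blocks = 3·m·r² = 3(1.58)(0.347)² = 0.5707 kg·m².
Total I = 1.204 kg·m².
τ = F r = (19.9)(0.354) = 7.045 N·m.
α = τ/I = 7.045/1.204 = 5.853 rad/s².

α ≈ 5.85 rad/s²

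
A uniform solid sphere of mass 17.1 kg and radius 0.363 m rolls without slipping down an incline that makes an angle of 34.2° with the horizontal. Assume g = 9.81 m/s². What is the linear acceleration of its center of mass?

Translation along the incline: Mg sinθ − f = Ma.
Rotation about the center: fR = Iα with I = (2/5)MR². No-slip gives a = αR, so f = (I/R²)a = (2/5)M a.
Substituting: Mg sinθ = (1 + 0.4000)Ma, so a = g sinθ/(1 + 0.4000) = (9.81) sin 34.2° / 1.400 = 3.939 m/s².

a ≈ 3.94 m/s²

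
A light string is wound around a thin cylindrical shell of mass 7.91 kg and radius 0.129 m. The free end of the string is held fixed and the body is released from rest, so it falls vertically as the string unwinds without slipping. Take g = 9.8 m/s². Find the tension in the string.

T ≈ 38.8 N

Translation: Mg − T = Ma. Rotation about the center: TR = Iα with I = MR².
With a = αR: T = (I/R²)a = M a, so Mg = (1 + 1.000)Ma.
a = g/(1 + 1.000) = 9.8/2.000 = 4.900 m/s².
T = 1.000·M·a = (1.000)(7.91)(4.900) = 38.76 N.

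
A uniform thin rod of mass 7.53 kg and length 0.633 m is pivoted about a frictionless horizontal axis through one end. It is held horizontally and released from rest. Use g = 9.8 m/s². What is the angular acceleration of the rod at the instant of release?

About the pivot, I = (1/3)ML² = (1/3)(7.53)(0.633)² = 1.006 kg·m².
The weight acts at the center, a distance L/2 = 0.3165 m from the pivot; τ = Mg(L/2) = 23.36 N·m.
α = τ/I = 23.36/1.006 = 23.22 rad/s².
(Equivalently α = (3g/(2L)) = 23.22 rad/s².)

α ≈ 23.2 rad/s²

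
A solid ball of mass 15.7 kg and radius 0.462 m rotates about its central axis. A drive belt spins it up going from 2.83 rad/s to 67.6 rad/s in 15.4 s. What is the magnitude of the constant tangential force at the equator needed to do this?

F ≈ 12.2 N

I = (2/5)MR² = (2/5)(15.7)(0.462)² = 1.340 kg·m².
α = Δω/Δt = (67.6 − 2.83)/15.4 = 4.206 rad/s².
The required torque is τ = Iα = (1.340)(4.206) = 5.638 N·m.
A tangential force at the equator gives τ = FR, so F = τ/R = 5.638/0.462 = 12.20 N.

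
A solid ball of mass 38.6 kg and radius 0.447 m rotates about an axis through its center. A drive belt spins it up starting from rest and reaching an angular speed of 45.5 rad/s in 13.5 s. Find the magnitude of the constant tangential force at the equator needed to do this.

I = (2/5)MR² = (2/5)(38.6)(0.447)² = 3.085 kg·m².
α = Δω/Δt = (45.5 − 0)/13.5 = 3.370 rad/s².
The required torque is τ = Iα = (3.085)(3.370) = 10.40 N·m.
A tangential force at the equator gives τ = FR, so F = τ/R = 10.40/0.447 = 23.26 N.

F ≈ 23.3 N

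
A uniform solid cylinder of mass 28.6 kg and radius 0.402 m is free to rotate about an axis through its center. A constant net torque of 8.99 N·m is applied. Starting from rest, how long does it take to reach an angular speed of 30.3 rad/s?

I = ½MR² = (1/2)(28.6)(0.402)² = 2.311 kg·m².
α = τ/I = 8.99/2.311 = 3.890 rad/s².
ω = αt ⇒ t = ω/α = 30.3/3.890 = 7.789 s.

t ≈ 7.79 s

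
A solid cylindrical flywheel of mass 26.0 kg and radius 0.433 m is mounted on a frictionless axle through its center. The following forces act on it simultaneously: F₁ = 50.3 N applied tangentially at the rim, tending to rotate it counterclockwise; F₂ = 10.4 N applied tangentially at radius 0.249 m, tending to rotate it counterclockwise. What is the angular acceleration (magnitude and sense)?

I = ½MR² = (1/2)(26.0)(0.433)² = 2.437 kg·m².
Taking counterclockwise as positive: τ₁ = +(50.3)(0.433) = +21.78 N·m; τ₂ = +(10.4)(0.249) = +2.590 N·m.
Net torque τ = 24.37 N·m.
α = τ/I = 24.37/2.437 = 9.998 rad/s².

α ≈ 10.00 rad/s², counterclockwise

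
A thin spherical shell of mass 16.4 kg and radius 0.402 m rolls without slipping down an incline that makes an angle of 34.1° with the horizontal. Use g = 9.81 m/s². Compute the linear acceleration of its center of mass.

a ≈ 3.30 m/s²

Translation along the incline: Mg sinθ − f = Ma.
Rotation about the center: fR = Iα with I = (2/3)MR². No-slip gives a = αR, so f = (I/R²)a = (2/3)M a.
Substituting: Mg sinθ = (1 + 0.6667)Ma, so a = g sinθ/(1 + 0.6667) = (9.81) sin 34.1° / 1.667 = 3.300 m/s².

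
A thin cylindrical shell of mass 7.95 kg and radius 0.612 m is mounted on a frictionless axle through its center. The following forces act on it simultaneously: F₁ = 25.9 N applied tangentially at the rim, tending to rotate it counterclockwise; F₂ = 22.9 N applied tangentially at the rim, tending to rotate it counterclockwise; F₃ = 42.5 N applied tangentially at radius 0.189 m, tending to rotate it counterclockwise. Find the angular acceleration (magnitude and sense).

α ≈ 12.7 rad/s², counterclockwise

I = MR² = (7.95)(0.612)² = 2.978 kg·m².
Taking counterclockwise as positive: τ₁ = +(25.9)(0.612) = +15.85 N·m; τ₂ = +(22.9)(0.612) = +14.01 N·m; τ₃ = +(42.5)(0.189) = +8.033 N·m.
Net torque τ = 37.90 N·m.
α = τ/I = 37.90/2.978 = 12.73 rad/s².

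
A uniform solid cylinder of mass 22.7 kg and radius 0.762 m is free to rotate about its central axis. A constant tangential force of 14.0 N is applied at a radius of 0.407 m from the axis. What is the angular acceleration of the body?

I = ½MR² = (1/2)(22.7)(0.762)² = 6.590 kg·m².
τ = F·r = (14.0)(0.407) = 5.698 N·m.
From τ = Iα: α = 5.698/6.590 = 0.8646 rad/s².

α ≈ 0.865 rad/s²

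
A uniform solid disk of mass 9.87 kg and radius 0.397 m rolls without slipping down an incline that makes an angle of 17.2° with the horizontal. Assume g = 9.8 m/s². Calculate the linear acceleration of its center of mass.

Translation along the incline: Mg sinθ − f = Ma.
Rotation about the center: fR = Iα with I = ½MR². No-slip gives a = αR, so f = (I/R²)a = (1/2)M a.
Substituting: Mg sinθ = (1 + 0.5000)Ma, so a = g sinθ/(1 + 0.5000) = (9.8) sin 17.2° / 1.500 = 1.932 m/s².

a ≈ 1.93 m/s²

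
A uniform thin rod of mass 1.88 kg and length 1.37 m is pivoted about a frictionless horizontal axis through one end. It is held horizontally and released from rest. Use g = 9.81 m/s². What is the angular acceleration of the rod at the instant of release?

α ≈ 10.7 rad/s²

About the pivot, I = (1/3)ML² = (1/3)(1.88)(1.37)² = 1.176 kg·m².
The weight acts at the center, a distance L/2 = 0.6850 m from the pivot; τ = Mg(L/2) = 12.63 N·m.
α = τ/I = 12.63/1.176 = 10.74 rad/s².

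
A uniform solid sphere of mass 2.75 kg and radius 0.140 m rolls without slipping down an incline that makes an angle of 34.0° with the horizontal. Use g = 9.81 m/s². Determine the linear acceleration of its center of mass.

a ≈ 3.92 m/s²

Translation along the incline: Mg sinθ − f = Ma.
Rotation about the center: fR = Iα with I = (2/5)MR². No-slip gives a = αR, so f = (I/R²)a = (2/5)M a.
Substituting: Mg sinθ = (1 + 0.4000)Ma, so a = g sinθ/(1 + 0.4000) = (9.81) sin 34.0° / 1.400 = 3.918 m/s².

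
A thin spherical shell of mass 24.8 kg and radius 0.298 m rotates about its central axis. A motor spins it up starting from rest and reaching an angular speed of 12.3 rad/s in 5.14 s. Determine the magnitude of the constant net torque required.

I = (2/3)MR² = (2/3)(24.8)(0.298)² = 1.468 kg·m².
α = Δω/Δt = (12.3 − 0)/5.14 = 2.393 rad/s².
τ = Iα = (1.468)(2.393) = 3.513 N·m.

τ ≈ 3.51 N·m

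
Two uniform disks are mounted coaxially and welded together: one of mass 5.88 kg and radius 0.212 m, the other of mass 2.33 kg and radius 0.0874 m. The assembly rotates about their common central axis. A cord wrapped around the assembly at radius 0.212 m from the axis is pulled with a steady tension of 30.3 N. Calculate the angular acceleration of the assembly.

α ≈ 45.5 rad/s²

I = ½M₁R₁² + ½M₂R₂² = ½(5.88)(0.212)² + ½(2.33)(0.0874)² = 0.1410 kg·m².
τ = F r = (30.3)(0.212) = 6.424 N·m.
α = τ/I = 6.424/0.1410 = 45.55 rad/s².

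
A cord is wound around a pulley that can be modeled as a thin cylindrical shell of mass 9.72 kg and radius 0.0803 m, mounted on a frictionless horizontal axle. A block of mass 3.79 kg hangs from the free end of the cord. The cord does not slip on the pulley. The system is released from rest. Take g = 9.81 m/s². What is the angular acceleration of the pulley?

α ≈ 34.3 rad/s²

I = MR² = (9.72)(0.0803)² = 0.06268 kg·m².
Block: mg − T = ma. Pulley: TR = Iα. No-slip: a = αR, so T = (I/R²)a = 9.720·a.
Then mg = (m + 9.720)a, so a = (3.79)(9.81)/(3.79 + 9.720) = 2.752 m/s².
α = a/R = 2.752/0.0803 = 34.27 rad/s².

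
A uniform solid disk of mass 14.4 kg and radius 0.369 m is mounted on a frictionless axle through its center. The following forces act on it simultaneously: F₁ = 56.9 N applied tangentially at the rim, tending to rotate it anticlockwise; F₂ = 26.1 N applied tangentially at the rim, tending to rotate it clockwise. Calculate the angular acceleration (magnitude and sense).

α ≈ 11.6 rad/s², anticlockwise

I = ½MR² = (1/2)(14.4)(0.369)² = 0.9804 kg·m².
Taking anticlockwise as positive: τ₁ = +(56.9)(0.369) = +21.00 N·m; τ₂ = −(26.1)(0.369) = −9.631 N·m.
Net torque τ = 11.37 N·m.
α = τ/I = 11.37/0.9804 = 11.59 rad/s².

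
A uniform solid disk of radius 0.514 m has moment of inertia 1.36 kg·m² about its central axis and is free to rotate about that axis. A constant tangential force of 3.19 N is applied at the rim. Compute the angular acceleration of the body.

τ = F R = (3.19)(0.514) = 1.640 N·m.
From τ = Iα: α = 1.640/1.360 = 1.206 rad/s².

α ≈ 1.21 rad/s²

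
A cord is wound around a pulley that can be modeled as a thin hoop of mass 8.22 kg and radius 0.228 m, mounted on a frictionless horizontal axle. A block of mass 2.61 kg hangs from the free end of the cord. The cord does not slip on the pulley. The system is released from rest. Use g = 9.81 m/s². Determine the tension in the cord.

T ≈ 19.4 N

I = MR² = (8.22)(0.228)² = 0.4273 kg·m².
Block: mg − T = ma. Pulley: TR = Iα. No-slip: a = αR, so T = (I/R²)a = 8.220·a.
Then mg = (m + 8.220)a, so a = (2.61)(9.81)/(2.61 + 8.220) = 2.364 m/s².
T = 8.220·a = 19.43 N.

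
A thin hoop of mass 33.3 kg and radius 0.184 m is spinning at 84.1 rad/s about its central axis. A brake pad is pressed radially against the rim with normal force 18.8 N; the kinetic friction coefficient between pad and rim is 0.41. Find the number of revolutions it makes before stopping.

I = MR² = (33.3)(0.184)² = 1.127 kg·m².
Friction force f = μN = (0.41)(18.8) = 7.708 N at the rim; torque magnitude τ = fR = 1.418 N·m, opposing ω.
|α| = τ/I = 1.418/1.127 = 1.258 rad/s² (deceleration).
ω² = ω₀² − 2|α|θ with ω = 0 ⇒ θ = ω₀²/(2|α|) = 2811 rad = 447.4 rev.

≈ 447 revolutions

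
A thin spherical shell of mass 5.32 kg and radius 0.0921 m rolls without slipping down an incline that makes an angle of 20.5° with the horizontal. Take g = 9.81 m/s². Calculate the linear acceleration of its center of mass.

a ≈ 2.06 m/s²

Translation along the incline: Mg sinθ − f = Ma.
Rotation about the center: fR = Iα with I = (2/3)MR². No-slip gives a = αR, so f = (I/R²)a = (2/3)M a.
Substituting: Mg sinθ = (1 + 0.6667)Ma, so a = g sinθ/(1 + 0.6667) = (9.81) sin 20.5° / 1.667 = 2.061 m/s².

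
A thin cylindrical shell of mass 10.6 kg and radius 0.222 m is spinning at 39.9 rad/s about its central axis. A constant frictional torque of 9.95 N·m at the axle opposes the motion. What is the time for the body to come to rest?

t ≈ 2.09 s

I = MR² = (10.6)(0.222)² = 0.5224 kg·m².
The net torque has magnitude 9.95 N·m, opposing ω.
|α| = τ/I = 9.950/0.5224 = 19.05 rad/s² (deceleration).
0 = ω₀ − |α|t ⇒ t = ω₀/|α| = 39.9/19.05 = 2.095 s.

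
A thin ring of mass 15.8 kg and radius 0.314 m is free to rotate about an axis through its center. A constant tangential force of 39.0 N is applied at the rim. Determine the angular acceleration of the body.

α ≈ 7.86 rad/s²

I = MR² = (15.8)(0.314)² = 1.558 kg·m².
τ = F R = (39.0)(0.314) = 12.25 N·m.
From τ = Iα: α = 12.25/1.558 = 7.861 rad/s².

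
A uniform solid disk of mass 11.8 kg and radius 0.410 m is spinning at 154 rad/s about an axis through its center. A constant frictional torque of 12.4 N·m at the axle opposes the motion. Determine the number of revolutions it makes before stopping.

≈ 151 revolutions

I = ½MR² = (1/2)(11.8)(0.410)² = 0.9918 kg·m².
The net torque has magnitude 12.4 N·m, opposing ω.
|α| = τ/I = 12.40/0.9918 = 12.50 rad/s² (deceleration).
ω² = ω₀² − 2|α|θ with ω = 0 ⇒ θ = ω₀²/(2|α|) = 948.4 rad = 150.9 rev.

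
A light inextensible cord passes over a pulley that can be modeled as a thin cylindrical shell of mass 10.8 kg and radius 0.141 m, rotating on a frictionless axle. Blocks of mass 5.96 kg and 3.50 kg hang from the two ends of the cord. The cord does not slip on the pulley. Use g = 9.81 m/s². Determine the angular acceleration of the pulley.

I = MR² = (10.8)(0.141)² = 0.2147 kg·m².
Heavier block: m₁g − T₁ = m₁a. Lighter block: T₂ − m₂g = m₂a.
Pulley: (T₁ − T₂)R = Iα = I(a/R), so T₁ − T₂ = (I/R²)a = 1·M_p a = 10.80·a.
Adding the three: (m₁ − m₂)g = (m₁ + m₂ + 10.80)a, so a = (5.96 − 3.50)(9.81)/(5.96 + 3.50 + 10.80) = 1.191 m/s².
α = a/R = 1.191/0.141 = 8.448 rad/s².

α ≈ 8.45 rad/s²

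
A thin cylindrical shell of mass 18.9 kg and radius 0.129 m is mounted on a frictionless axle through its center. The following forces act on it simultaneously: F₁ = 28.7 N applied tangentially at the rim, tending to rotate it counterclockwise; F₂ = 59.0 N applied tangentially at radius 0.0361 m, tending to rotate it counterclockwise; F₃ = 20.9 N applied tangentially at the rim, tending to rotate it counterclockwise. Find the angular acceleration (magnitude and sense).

I = MR² = (18.9)(0.129)² = 0.3145 kg·m².
Taking counterclockwise as positive: τ₁ = +(28.7)(0.129) = +3.702 N·m; τ₂ = +(59.0)(0.0361) = +2.130 N·m; τ₃ = +(20.9)(0.129) = +2.696 N·m.
Net torque τ = 8.528 N·m.
α = τ/I = 8.528/0.3145 = 27.12 rad/s².

α ≈ 27.1 rad/s², counterclockwise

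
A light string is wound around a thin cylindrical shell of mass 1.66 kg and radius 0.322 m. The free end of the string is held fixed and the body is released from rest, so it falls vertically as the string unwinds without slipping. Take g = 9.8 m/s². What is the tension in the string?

Translation: Mg − T = Ma. Rotation about the center: TR = Iα with I = MR².
With a = αR: T = (I/R²)a = M a, so Mg = (1 + 1.000)Ma.
a = g/(1 + 1.000) = 9.8/2.000 = 4.900 m/s².
T = 1.000·M·a = (1.000)(1.66)(4.900) = 8.134 N.

T ≈ 8.13 N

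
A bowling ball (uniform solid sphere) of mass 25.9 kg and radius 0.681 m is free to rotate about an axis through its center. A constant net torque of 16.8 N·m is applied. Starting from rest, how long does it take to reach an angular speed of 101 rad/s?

t ≈ 28.9 s

I = (2/5)MR² = (2/5)(25.9)(0.681)² = 4.805 kg·m².
α = τ/I = 16.8/4.805 = 3.497 rad/s².
ω = αt ⇒ t = ω/α = 101/3.497 = 28.88 s.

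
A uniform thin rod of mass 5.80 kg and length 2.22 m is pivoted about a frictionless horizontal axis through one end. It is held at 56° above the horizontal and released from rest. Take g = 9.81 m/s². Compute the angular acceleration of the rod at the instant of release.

α ≈ 3.71 rad/s²

About the pivot, I = (1/3)ML² = (1/3)(5.80)(2.22)² = 9.528 kg·m².
The weight acts at the center, a distance L/2 = 1.110 m from the pivot; τ = Mg(L/2) cos 56° = 35.32 N·m.
α = τ/I = 35.32/9.528 = 3.707 rad/s².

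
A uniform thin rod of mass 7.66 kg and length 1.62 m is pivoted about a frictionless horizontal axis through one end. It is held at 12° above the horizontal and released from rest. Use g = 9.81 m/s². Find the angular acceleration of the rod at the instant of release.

About the pivot, I = (1/3)ML² = (1/3)(7.66)(1.62)² = 6.701 kg·m².
The weight acts at the center, a distance L/2 = 0.8100 m from the pivot; τ = Mg(L/2) cos 12° = 59.54 N·m.
α = τ/I = 59.54/6.701 = 8.885 rad/s².
(Equivalently α = (3g/(2L)) cos 12° = 8.885 rad/s².)

α ≈ 8.88 rad/s²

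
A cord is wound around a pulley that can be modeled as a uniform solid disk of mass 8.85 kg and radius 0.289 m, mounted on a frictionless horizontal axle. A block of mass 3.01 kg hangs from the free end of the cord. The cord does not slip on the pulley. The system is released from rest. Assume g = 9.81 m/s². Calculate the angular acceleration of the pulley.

α ≈ 13.7 rad/s²

I = ½MR² = (1/2)(8.85)(0.289)² = 0.3696 kg·m².
Block: mg − T = ma. Pulley: TR = Iα. No-slip: a = αR, so T = (I/R²)a = 4.425·a.
Then mg = (m + 4.425)a, so a = (3.01)(9.81)/(3.01 + 4.425) = 3.971 m/s².
α = a/R = 3.971/0.289 = 13.74 rad/s².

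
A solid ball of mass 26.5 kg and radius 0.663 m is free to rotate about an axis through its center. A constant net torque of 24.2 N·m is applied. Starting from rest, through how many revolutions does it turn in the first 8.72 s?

I = (2/5)MR² = (2/5)(26.5)(0.663)² = 4.659 kg·m².
α = τ/I = 24.2/4.659 = 5.194 rad/s².
θ = ½αt² = ½(5.194)(8.72)² = 197.5 rad.
Revolutions = θ/(2π) = 31.43.

≈ 31.4 revolutions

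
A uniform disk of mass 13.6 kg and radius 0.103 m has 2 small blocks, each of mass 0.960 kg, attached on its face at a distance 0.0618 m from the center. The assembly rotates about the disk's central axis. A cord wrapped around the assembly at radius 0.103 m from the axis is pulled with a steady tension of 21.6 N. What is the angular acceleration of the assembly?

α ≈ 28.0 rad/s²

I_disk = ½MR² = ½(13.6)(0.103)² = 0.07214 kg·m².
I_blocks = 2·m·r² = 2(0.960)(0.0618)² = 0.007333 kg·m².
Total I = 0.07947 kg·m².
τ = F r = (21.6)(0.103) = 2.225 N·m.
α = τ/I = 2.225/0.07947 = 27.99 rad/s².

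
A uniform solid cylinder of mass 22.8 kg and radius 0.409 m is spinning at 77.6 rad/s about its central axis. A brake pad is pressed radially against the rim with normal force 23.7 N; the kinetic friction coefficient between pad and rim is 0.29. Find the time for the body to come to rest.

I = ½MR² = (1/2)(22.8)(0.409)² = 1.907 kg·m².
Friction force f = μN = (0.29)(23.7) = 6.873 N at the rim; torque magnitude τ = fR = 2.811 N·m, opposing ω.
|α| = τ/I = 2.811/1.907 = 1.474 rad/s² (deceleration).
0 = ω₀ − |α|t ⇒ t = ω₀/|α| = 77.6/1.474 = 52.64 s.

t ≈ 52.6 s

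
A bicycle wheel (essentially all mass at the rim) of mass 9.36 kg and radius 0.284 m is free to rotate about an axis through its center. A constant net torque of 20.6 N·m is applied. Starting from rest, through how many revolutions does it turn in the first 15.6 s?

≈ 528 revolutions

I = MR² = (9.36)(0.284)² = 0.7549 kg·m².
α = τ/I = 20.6/0.7549 = 27.29 rad/s².
θ = ½αt² = ½(27.29)(15.6)² = 3320 rad.
Revolutions = θ/(2π) = 528.4.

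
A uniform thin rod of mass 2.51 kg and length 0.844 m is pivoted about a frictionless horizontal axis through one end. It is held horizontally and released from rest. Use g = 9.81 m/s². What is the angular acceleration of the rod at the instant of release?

About the pivot, I = (1/3)ML² = (1/3)(2.51)(0.844)² = 0.5960 kg·m².
The weight acts at the center, a distance L/2 = 0.4220 m from the pivot; τ = Mg(L/2) = 10.39 N·m.
α = τ/I = 10.39/0.5960 = 17.43 rad/s².

α ≈ 17.4 rad/s²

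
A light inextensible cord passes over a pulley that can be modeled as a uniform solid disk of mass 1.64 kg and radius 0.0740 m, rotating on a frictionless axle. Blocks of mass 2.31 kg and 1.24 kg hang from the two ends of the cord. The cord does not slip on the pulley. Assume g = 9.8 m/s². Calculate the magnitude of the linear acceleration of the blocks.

I = ½MR² = (1/2)(1.64)(0.0740)² = 0.004490 kg·m².
Heavier block: m₁g − T₁ = m₁a. Lighter block: T₂ − m₂g = m₂a.
Pulley: (T₁ − T₂)R = Iα = I(a/R), so T₁ − T₂ = (I/R²)a = (1/2)M_p a = 0.8200·a.
Adding the three: (m₁ − m₂)g = (m₁ + m₂ + 0.8200)a, so a = (2.31 − 1.24)(9.8)/(2.31 + 1.24 + 0.8200) = 2.400 m/s².

a ≈ 2.40 m/s²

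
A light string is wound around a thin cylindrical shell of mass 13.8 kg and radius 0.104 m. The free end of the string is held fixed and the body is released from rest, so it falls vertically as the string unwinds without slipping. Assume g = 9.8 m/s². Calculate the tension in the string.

T ≈ 67.6 N

Translation: Mg − T = Ma. Rotation about the center: TR = Iα with I = MR².
With a = αR: T = (I/R²)a = M a, so Mg = (1 + 1.000)Ma.
a = g/(1 + 1.000) = 9.8/2.000 = 4.900 m/s².
T = 1.000·M·a = (1.000)(13.8)(4.900) = 67.62 N.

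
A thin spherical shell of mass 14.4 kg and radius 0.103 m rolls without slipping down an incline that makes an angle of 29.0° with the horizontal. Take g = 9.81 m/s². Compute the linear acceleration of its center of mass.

Translation along the incline: Mg sinθ − f = Ma.
Rotation about the center: fR = Iα with I = (2/3)MR². No-slip gives a = αR, so f = (I/R²)a = (2/3)M a.
Substituting: Mg sinθ = (1 + 0.6667)Ma, so a = g sinθ/(1 + 0.6667) = (9.81) sin 29.0° / 1.667 = 2.854 m/s².

a ≈ 2.85 m/s²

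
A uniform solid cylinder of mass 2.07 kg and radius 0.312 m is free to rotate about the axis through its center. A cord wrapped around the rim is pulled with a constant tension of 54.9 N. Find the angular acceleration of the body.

α ≈ 170 rad/s²

I = ½MR² = (1/2)(2.07)(0.312)² = 0.1008 kg·m².
τ = F R = (54.9)(0.312) = 17.13 N·m.
From τ = Iα: α = 17.13/0.1008 = 170.0 rad/s².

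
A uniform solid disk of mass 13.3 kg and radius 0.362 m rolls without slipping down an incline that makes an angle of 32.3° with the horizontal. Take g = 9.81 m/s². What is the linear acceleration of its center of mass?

a ≈ 3.49 m/s²

Translation along the incline: Mg sinθ − f = Ma.
Rotation about the center: fR = Iα with I = ½MR². No-slip gives a = αR, so f = (I/R²)a = (1/2)M a.
Substituting: Mg sinθ = (1 + 0.5000)Ma, so a = g sinθ/(1 + 0.5000) = (9.81) sin 32.3° / 1.500 = 3.495 m/s².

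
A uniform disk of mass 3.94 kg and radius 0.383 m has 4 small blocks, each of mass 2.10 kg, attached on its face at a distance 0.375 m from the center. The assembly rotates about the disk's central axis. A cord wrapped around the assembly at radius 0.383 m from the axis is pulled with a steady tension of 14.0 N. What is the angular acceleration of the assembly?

I_disk = ½MR² = ½(3.94)(0.383)² = 0.2890 kg·m².
I_blocks = 4·m·r² = 4(2.10)(0.375)² = 1.181 kg·m².
Total I = 1.470 kg·m².
τ = F r = (14.0)(0.383) = 5.362 N·m.
α = τ/I = 5.362/1.470 = 3.647 rad/s².

α ≈ 3.65 rad/s²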